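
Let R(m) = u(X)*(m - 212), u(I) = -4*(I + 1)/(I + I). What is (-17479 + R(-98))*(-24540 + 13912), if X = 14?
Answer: 1250947484/7 ≈ 1.7871e+8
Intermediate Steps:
u(I) = -2*(1 + I)/I (u(I) = -4*(1 + I)/(2*I) = -4*(1 + I)*1/(2*I) = -2*(1 + I)/I)
R(m) = 3180/7 - 15*m/7 (R(m) = (-2 - 2/14)*(m - 212) = (-2 - 2*1/14)*(-212 + m) = (-2 - 1/7)*(-212 + m) = -15*(-212 + m)/7 = 3180/7 - 15*m/7)
(-17479 + R(-98))*(-24540 + 13912) = (-17479 + (3180/7 - 15/7*(-98)))*(-24540 + 13912) = (-17479 + (3180/7 + 210))*(-10628) = (-17479 + 4650/7)*(-10628) = -117703/7*(-10628) = 1250947484/7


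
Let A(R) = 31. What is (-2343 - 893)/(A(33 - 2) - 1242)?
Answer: 3236/1211 ≈ 2.6722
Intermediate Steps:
(-2343 - 893)/(A(33 - 2) - 1242) = (-2343 - 893)/(31 - 1242) = -3236/(-1211) = -3236*(-1/1211) = 3236/1211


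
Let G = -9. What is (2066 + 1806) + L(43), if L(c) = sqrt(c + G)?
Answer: 3872 + sqrt(34) ≈ 3877.8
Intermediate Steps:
L(c) = sqrt(-9 + c) (L(c) = sqrt(c - 9) = sqrt(-9 + c))
(2066 + 1806) + L(43) = (2066 + 1806) + sqrt(-9 + 43) = 3872 + sqrt(34)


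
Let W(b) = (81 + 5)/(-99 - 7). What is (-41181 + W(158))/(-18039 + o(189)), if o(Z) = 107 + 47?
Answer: 2182636/947905 ≈ 2.3026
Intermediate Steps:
W(b) = -43/53 (W(b) = 86/(-106) = 86*(-1/106) = -43/53)
o(Z) = 154
(-41181 + W(158))/(-18039 + o(189)) = (-41181 - 43/53)/(-18039 + 154) = -2182636/53/(-17885) = -2182636/53*(-1/17885) = 2182636/947905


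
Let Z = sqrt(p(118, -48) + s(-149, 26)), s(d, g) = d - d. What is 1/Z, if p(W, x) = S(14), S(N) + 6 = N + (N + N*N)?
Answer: sqrt(218)/218 ≈ 0.067729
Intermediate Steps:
s(d, g) = 0
S(N) = -6 + N**2 + 2*N (S(N) = -6 + (N + (N + N*N)) = -6 + (N + (N + N**2)) = -6 + (N**2 + 2*N) = -6 + N**2 + 2*N)
p(W, x) = 218 (p(W, x) = -6 + 14**2 + 2*14 = -6 + 196 + 28 = 218)
Z = sqrt(218) (Z = sqrt(218 + 0) = sqrt(218) ≈ 14.765)
1/Z = 1/(sqrt(218)) = sqrt(218)/218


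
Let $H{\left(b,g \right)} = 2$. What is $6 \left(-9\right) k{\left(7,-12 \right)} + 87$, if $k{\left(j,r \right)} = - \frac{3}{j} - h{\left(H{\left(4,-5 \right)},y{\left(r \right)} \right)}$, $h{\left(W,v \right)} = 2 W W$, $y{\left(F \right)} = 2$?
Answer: $\frac{3795}{7} \approx 542.14$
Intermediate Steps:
$h{\left(W,v \right)} = 2 W^{2}$
$k{\left(j,r \right)} = -8 - \frac{3}{j}$ ($k{\left(j,r \right)} = - \frac{3}{j} - 2 \cdot 2^{2} = - \frac{3}{j} - 2 \cdot 4 = - \frac{3}{j} - 8 = -8 - \frac{3}{j}$)
$6 \left(-9\right) k{\left(7,-12 \right)} + 87 = 6 \left(-9\right) \left(-8 - \frac{3}{7}\right) + 87 = - 54 \left(-8 - \frac{3}{7}\right) + 87 = \left(-54\right) \left(- \frac{59}{7}\right) + 87 = \frac{3186}{7} + 87 = \frac{3795}{7}$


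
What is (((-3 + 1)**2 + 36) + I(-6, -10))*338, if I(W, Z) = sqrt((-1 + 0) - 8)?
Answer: 13520 + 1014*I ≈ 13520.0 + 1014.0*I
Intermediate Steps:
I(W, Z) = 3*I (I(W, Z) = sqrt(-1 - 8) = sqrt(-9) = 3*I)
(((-3 + 1)**2 + 36) + I(-6, -10))*338 = (((-3 + 1)**2 + 36) + 3*I)*338 = (((-2)**2 + 36) + 3*I)*338 = ((4 + 36) + 3*I)*338 = (40 + 3*I)*338 = 13520 + 1014*I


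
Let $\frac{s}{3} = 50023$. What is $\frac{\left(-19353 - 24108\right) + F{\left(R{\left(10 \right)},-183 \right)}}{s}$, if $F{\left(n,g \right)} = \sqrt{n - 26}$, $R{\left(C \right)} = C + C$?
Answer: $- \frac{14487}{50023} + \frac{i \sqrt{6}}{150069} \approx -0.28961 + 1.6322 \cdot 10^{-5} i$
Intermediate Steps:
$R{\left(C \right)} = 2 C$
$s = 150069$ ($s = 3 \cdot 50023 = 150069$)
$F{\left(n,g \right)} = \sqrt{-26 + n}$
$\frac{\left(-19353 - 24108\right) + F{\left(R{\left(10 \right)},-183 \right)}}{s} = \frac{\left(-19353 - 24108\right) + \sqrt{-26 + 2 \cdot 10}}{150069} = \left(-43461 + \sqrt{-26 + 20}\right) \frac{1}{150069} = \left(-43461 + \sqrt{-6}\right) \frac{1}{150069} = \left(-43461 + i \sqrt{6}\right) \frac{1}{150069} = - \frac{14487}{50023} + \frac{i \sqrt{6}}{150069}$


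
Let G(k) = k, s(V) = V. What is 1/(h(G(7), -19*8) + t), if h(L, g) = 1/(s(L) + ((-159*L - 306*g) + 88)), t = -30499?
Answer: -45494/1387521505 ≈ -3.2788e-5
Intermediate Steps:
h(L, g) = 1/(88 - 306*g - 158*L) (h(L, g) = 1/(L + ((-159*L - 306*g) + 88)) = 1/(L + ((-306*g - 159*L) + 88)) = 1/(L + (88 - 306*g - 159*L)) = 1/(88 - 306*g - 158*L))
1/(h(G(7), -19*8) + t) = 1/(-1/(-88 + 158*7 + 306*(-19*8)) - 30499) = 1/(-1/(-88 + 1106 + 306*(-152)) - 30499) = 1/(-1/(-88 + 1106 - 46512) - 30499) = 1/(-1/(-45494) - 30499) = 1/(-1*(-1/45494) - 30499) = 1/(1/45494 - 30499) = 1/(-1387521505/45494) = -45494/1387521505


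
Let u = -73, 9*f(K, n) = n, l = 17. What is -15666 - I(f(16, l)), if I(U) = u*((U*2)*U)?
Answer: -1226752/81 ≈ -15145.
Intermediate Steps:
f(K, n) = n/9
I(U) = -146*U² (I(U) = -73*U*2*U = -73*2*U*U = -146*U²)
-15666 - I(f(16, l)) = -15666 - (-146)*((⅑)*17)² = -15666 - (-146)*(17/9)² = -15666 - (-146)*289/81 = -15666 - 1*(-42194/81) = -15666 + 42194/81 = -1226752/81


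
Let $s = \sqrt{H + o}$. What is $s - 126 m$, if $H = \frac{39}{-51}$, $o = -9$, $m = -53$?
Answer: $6678 + \frac{i \sqrt{2822}}{17} \approx 6678.0 + 3.1249 i$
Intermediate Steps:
$H = - \frac{13}{17}$ ($H = 39 \left(- \frac{1}{51}\right) = - \frac{13}{17} \approx -0.76471$)
$s = \frac{i \sqrt{2822}}{17}$ ($s = \sqrt{- \frac{13}{17} - 9} = \sqrt{- \frac{166}{17}} = \frac{i \sqrt{2822}}{17} \approx 3.1249 i$)
$s - 126 m = \frac{i \sqrt{2822}}{17} - -6678 = \frac{i \sqrt{2822}}{17} + 6678 = 6678 + \frac{i \sqrt{2822}}{17}$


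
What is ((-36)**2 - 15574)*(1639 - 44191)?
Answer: 607557456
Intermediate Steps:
((-36)**2 - 15574)*(1639 - 44191) = (1296 - 15574)*(-42552) = -14278*(-42552) = 607557456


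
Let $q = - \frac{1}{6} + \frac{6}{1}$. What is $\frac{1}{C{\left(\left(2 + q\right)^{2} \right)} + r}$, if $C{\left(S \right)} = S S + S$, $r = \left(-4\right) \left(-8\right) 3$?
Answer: $\frac{1296}{5083621} \approx 0.00025494$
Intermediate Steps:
$r = 96$ ($r = 32 \cdot 3 = 96$)
$q = \frac{35}{6}$ ($q = \left(-1\right) \frac{1}{6} + 6 \cdot 1 = - \frac{1}{6} + 6 = \frac{35}{6} \approx 5.8333$)
$C{\left(S \right)} = S + S^{2}$ ($C{\left(S \right)} = S^{2} + S = S + S^{2}$)
$\frac{1}{C{\left(\left(2 + q\right)^{2} \right)} + r} = \frac{1}{\left(2 + \frac{35}{6}\right)^{2} \left(1 + \left(2 + \frac{35}{6}\right)^{2}\right) + 96} = \frac{1}{\left(\frac{47}{6}\right)^{2} \left(1 + \left(\frac{47}{6}\right)^{2}\right) + 96} = \frac{1}{\frac{2209 \left(1 + \frac{2209}{36}\right)}{36} + 96} = \frac{1}{\frac{2209}{36} \cdot \frac{2245}{36} + 96} = \frac{1}{\frac{4959205}{1296} + 96} = \frac{1}{\frac{5083621}{1296}} = \frac{1296}{5083621}$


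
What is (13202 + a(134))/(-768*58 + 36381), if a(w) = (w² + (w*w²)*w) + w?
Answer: -35827692/907 ≈ -39501.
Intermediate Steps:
a(w) = w + w² + w⁴ (a(w) = (w² + w³*w) + w = (w² + w⁴) + w = w + w² + w⁴)
(13202 + a(134))/(-768*58 + 36381) = (13202 + 134*(1 + 134 + 134³))/(-768*58 + 36381) = (13202 + 134*(1 + 134 + 2406104))/(-44544 + 36381) = (13202 + 134*2406239)/(-8163) = (13202 + 322436026)*(-1/8163) = 322449228*(-1/8163) = -35827692/907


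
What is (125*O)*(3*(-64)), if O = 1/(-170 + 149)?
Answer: 8000/7 ≈ 1142.9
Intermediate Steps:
O = -1/21 (O = 1/(-21) = -1/21 ≈ -0.047619)
(125*O)*(3*(-64)) = (125*(-1/21))*(3*(-64)) = -125/21*(-192) = 8000/7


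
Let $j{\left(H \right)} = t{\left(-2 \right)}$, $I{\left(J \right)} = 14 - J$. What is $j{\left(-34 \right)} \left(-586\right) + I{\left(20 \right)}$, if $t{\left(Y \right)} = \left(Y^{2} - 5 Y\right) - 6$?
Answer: $-4694$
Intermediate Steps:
$t{\left(Y \right)} = -6 + Y^{2} - 5 Y$
$j{\left(H \right)} = 8$ ($j{\left(H \right)} = -6 + \left(-2\right)^{2} - -10 = -6 + 4 + 10 = 8$)
$j{\left(-34 \right)} \left(-586\right) + I{\left(20 \right)} = 8 \left(-586\right) + \left(14 - 20\right) = -4688 + \left(14 - 20\right) = -4688 - 6 = -4694$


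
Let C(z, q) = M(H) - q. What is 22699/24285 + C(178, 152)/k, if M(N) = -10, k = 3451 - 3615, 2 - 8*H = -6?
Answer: 3828403/1991370 ≈ 1.9225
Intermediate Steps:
H = 1 (H = 1/4 - 1/8*(-6) = 1/4 + 3/4 = 1)
k = -164
C(z, q) = -10 - q
22699/24285 + C(178, 152)/k = 22699/24285 + (-10 - 1*152)/(-164) = 22699*(1/24285) + (-10 - 152)*(-1/164) = 22699/24285 - 162*(-1/164) = 22699/24285 + 81/82 = 3828403/1991370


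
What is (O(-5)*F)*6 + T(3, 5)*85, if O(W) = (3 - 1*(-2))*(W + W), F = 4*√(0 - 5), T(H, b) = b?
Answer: 425 - 1200*I*√5 ≈ 425.0 - 2683.3*I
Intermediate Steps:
F = 4*I*√5 (F = 4*√(-5) = 4*(I*√5) = 4*I*√5 ≈ 8.9443*I)
O(W) = 10*W (O(W) = (3 + 2)*(2*W) = 5*(2*W) = 10*W)
(O(-5)*F)*6 + T(3, 5)*85 = ((10*(-5))*(4*I*√5))*6 + 5*85 = -200*I*√5*6 + 425 = -1200*I*√5 + 425 = 425 - 1200*I*√5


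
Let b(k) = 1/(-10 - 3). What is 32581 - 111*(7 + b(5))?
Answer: 413563/13 ≈ 31813.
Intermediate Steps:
b(k) = -1/13 (b(k) = 1/(-13) = -1/13)
32581 - 111*(7 + b(5)) = 32581 - 111*(7 - 1/13) = 32581 - 111*90/13 = 32581 - 9990/13 = 413563/13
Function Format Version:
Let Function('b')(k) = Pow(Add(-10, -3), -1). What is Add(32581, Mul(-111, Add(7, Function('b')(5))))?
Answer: Rational(413563, 13) ≈ 31813.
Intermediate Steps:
Function('b')(k) = Rational(-1, 13) (Function('b')(k) = Pow(-13, -1) = Rational(-1, 13))
Add(32581, Mul(-111, Add(7, Function('b')(5)))) = Add(32581, Mul(-111, Add(7, Rational(-1, 13)))) = Add(32581, Mul(-111, Rational(90, 13))) = Add(32581, Rational(-9990, 13)) = Rational(413563, 13)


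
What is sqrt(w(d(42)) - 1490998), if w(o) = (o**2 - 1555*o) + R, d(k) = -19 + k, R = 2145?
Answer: I*sqrt(1524089) ≈ 1234.5*I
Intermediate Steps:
w(o) = 2145 + o**2 - 1555*o (w(o) = (o**2 - 1555*o) + 2145 = 2145 + o**2 - 1555*o)
sqrt(w(d(42)) - 1490998) = sqrt((2145 + (-19 + 42)**2 - 1555*(-19 + 42)) - 1490998) = sqrt((2145 + 23**2 - 1555*23) - 1490998) = sqrt((2145 + 529 - 35765) - 1490998) = sqrt(-33091 - 1490998) = sqrt(-1524089) = I*sqrt(1524089)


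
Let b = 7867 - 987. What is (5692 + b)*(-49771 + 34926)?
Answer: -186631340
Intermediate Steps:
b = 6880
(5692 + b)*(-49771 + 34926) = (5692 + 6880)*(-49771 + 34926) = 12572*(-14845) = -186631340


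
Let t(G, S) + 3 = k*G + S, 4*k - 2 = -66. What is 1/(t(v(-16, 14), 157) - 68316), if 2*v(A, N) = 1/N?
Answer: -7/477138 ≈ -1.4671e-5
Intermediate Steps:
k = -16 (k = ½ + (¼)*(-66) = ½ - 33/2 = -16)
v(A, N) = 1/(2*N) (v(A, N) = (1/N)/2 = 1/(2*N))
t(G, S) = -3 + S - 16*G (t(G, S) = -3 + (-16*G + S) = -3 + (S - 16*G) = -3 + S - 16*G)
1/(t(v(-16, 14), 157) - 68316) = 1/((-3 + 157 - 8/14) - 68316) = 1/((-3 + 157 - 16*1/28) - 68316) = 1/((-3 + 157 - 4/7) - 68316) = 1/(1074/7 - 68316) = 1/(-477138/7) = -7/477138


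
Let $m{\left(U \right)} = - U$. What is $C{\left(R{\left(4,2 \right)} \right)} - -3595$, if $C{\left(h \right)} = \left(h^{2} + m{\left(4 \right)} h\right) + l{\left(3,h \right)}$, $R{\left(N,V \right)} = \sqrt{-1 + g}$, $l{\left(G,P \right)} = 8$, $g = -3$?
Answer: $3599 - 8 i \approx 3599.0 - 8.0 i$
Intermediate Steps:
$R{\left(N,V \right)} = 2 i$ ($R{\left(N,V \right)} = \sqrt{-1 - 3} = \sqrt{-4} = 2 i$)
$C{\left(h \right)} = 8 + h^{2} - 4 h$ ($C{\left(h \right)} = \left(h^{2} + \left(-1\right) 4 h\right) + 8 = \left(h^{2} - 4 h\right) + 8 = 8 + h^{2} - 4 h$)
$C{\left(R{\left(4,2 \right)} \right)} - -3595 = \left(8 + \left(2 i\right)^{2} - 4 \cdot 2 i\right) - -3595 = \left(8 - 4 - 8 i\right) + 3595 = \left(4 - 8 i\right) + 3595 = 3599 - 8 i$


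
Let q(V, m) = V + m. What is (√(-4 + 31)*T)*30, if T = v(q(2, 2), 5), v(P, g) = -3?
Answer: -270*√3 ≈ -467.65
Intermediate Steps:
T = -3
(√(-4 + 31)*T)*30 = (√(-4 + 31)*(-3))*30 = (√27*(-3))*30 = ((3*√3)*(-3))*30 = -9*√3*30 = -270*√3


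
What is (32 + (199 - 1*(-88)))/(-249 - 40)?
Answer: -319/289 ≈ -1.1038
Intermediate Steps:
(32 + (199 - 1*(-88)))/(-249 - 40) = (32 + (199 + 88))/(-289) = (32 + 287)*(-1/289) = 319*(-1/289) = -319/289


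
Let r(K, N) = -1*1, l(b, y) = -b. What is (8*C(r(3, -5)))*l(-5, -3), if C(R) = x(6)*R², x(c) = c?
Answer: 240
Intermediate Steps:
r(K, N) = -1
C(R) = 6*R²
(8*C(r(3, -5)))*l(-5, -3) = (8*(6*(-1)²))*(-1*(-5)) = (8*(6*1))*5 = (8*6)*5 = 48*5 = 240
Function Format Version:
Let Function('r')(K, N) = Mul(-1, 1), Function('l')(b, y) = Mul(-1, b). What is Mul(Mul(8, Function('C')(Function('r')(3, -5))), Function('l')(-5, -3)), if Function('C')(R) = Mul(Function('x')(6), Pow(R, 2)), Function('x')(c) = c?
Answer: 240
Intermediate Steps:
Function('r')(K, N) = -1
Function('C')(R) = Mul(6, Pow(R, 2))
Mul(Mul(8, Function('C')(Function('r')(3, -5))), Function('l')(-5, -3)) = Mul(Mul(8, Mul(6, Pow(-1, 2))), Mul(-1, -5)) = Mul(Mul(8, Mul(6, 1)), 5) = Mul(Mul(8, 6), 5) = Mul(48, 5) = 240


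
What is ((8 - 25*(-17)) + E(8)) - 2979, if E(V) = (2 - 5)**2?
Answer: -2537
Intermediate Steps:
E(V) = 9 (E(V) = (-3)**2 = 9)
((8 - 25*(-17)) + E(8)) - 2979 = ((8 - 25*(-17)) + 9) - 2979 = ((8 + 425) + 9) - 2979 = (433 + 9) - 2979 = 442 - 2979 = -2537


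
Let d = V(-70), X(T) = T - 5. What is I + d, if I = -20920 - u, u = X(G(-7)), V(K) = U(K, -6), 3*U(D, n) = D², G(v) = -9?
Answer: -57818/3 ≈ -19273.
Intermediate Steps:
U(D, n) = D²/3
X(T) = -5 + T
V(K) = K²/3
u = -14 (u = -5 - 9 = -14)
d = 4900/3 (d = (⅓)*(-70)² = (⅓)*4900 = 4900/3 ≈ 1633.3)
I = -20906 (I = -20920 - 1*(-14) = -20920 + 14 = -20906)
I + d = -20906 + 4900/3 = -57818/3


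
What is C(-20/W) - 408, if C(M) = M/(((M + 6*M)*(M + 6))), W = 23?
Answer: -336985/826 ≈ -407.97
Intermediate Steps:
C(M) = 1/(7*(6 + M)) (C(M) = M/(((7*M)*(6 + M))) = M/((7*M*(6 + M))) = M*(1/(7*M*(6 + M))) = 1/(7*(6 + M)))
C(-20/W) - 408 = 1/(7*(6 - 20/23)) - 408 = 1/(7*(118/23)) - 408 = (⅐)*(23/118) - 408 = 23/826 - 408 = -336985/826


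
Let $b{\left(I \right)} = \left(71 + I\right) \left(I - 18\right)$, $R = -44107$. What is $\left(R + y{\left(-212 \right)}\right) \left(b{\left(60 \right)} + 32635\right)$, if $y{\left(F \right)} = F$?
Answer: $-1690193703$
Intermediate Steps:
$b{\left(I \right)} = \left(-18 + I\right) \left(71 + I\right)$ ($b{\left(I \right)} = \left(71 + I\right) \left(-18 + I\right) = \left(-18 + I\right) \left(71 + I\right)$)
$\left(R + y{\left(-212 \right)}\right) \left(b{\left(60 \right)} + 32635\right) = \left(-44107 - 212\right) \left(\left(-1278 + 60^{2} + 53 \cdot 60\right) + 32635\right) = - 44319 \left(\left(-1278 + 3600 + 3180\right) + 32635\right) = - 44319 \left(5502 + 32635\right) = \left(-44319\right) 38137 = -1690193703$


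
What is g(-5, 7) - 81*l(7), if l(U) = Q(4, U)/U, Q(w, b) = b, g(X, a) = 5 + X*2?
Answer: -86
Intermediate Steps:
g(X, a) = 5 + 2*X
l(U) = 1 (l(U) = U/U = 1)
g(-5, 7) - 81*l(7) = (5 + 2*(-5)) - 81*1 = (5 - 10) - 81 = -5 - 81 = -86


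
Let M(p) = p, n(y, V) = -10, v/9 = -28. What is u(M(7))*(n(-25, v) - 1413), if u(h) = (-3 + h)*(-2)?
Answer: 11384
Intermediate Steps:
v = -252 (v = 9*(-28) = -252)
u(h) = 6 - 2*h
u(M(7))*(n(-25, v) - 1413) = (6 - 2*7)*(-10 - 1413) = (6 - 14)*(-1423) = -8*(-1423) = 11384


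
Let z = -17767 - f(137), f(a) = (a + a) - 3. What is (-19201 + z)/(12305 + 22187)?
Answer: -37239/34492 ≈ -1.0796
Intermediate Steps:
f(a) = -3 + 2*a (f(a) = 2*a - 3 = -3 + 2*a)
z = -18038 (z = -17767 - (-3 + 2*137) = -17767 - (-3 + 274) = -17767 - 1*271 = -17767 - 271 = -18038)
(-19201 + z)/(12305 + 22187) = (-19201 - 18038)/(12305 + 22187) = -37239/34492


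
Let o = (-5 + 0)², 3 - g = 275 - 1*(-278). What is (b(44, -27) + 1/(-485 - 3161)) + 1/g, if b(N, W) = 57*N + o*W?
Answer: 918927676/501325 ≈ 1833.0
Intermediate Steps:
g = -550 (g = 3 - (275 - 1*(-278)) = 3 - (275 + 278) = 3 - 1*553 = 3 - 553 = -550)
o = 25 (o = (-5)² = 25)
b(N, W) = 25*W + 57*N (b(N, W) = 57*N + 25*W = 25*W + 57*N)
(b(44, -27) + 1/(-485 - 3161)) + 1/g = ((25*(-27) + 57*44) + 1/(-485 - 3161)) + 1/(-550) = ((-675 + 2508) + 1/(-3646)) - 1/550 = (1833 - 1/3646) - 1/550 = 6683117/3646 - 1/550 = 918927676/501325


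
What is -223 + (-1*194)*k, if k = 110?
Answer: -21563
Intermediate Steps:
-223 + (-1*194)*k = -223 - 1*194*110 = -223 - 194*110 = -223 - 21340 = -21563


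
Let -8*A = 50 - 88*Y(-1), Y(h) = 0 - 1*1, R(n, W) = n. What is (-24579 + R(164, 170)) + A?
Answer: -97729/4 ≈ -24432.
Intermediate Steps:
Y(h) = -1 (Y(h) = 0 - 1 = -1)
A = -69/4 (A = -(50 - 88*(-1))/8 = -(50 + 88)/8 = -1/8*138 = -69/4 ≈ -17.250)
(-24579 + R(164, 170)) + A = (-24579 + 164) - 69/4 = -24415 - 69/4 = -97729/4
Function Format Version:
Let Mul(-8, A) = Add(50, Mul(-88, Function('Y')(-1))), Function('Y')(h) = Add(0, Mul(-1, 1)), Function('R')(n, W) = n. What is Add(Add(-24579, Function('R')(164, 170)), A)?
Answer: Rational(-97729, 4) ≈ -24432.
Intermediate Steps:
Function('Y')(h) = -1 (Function('Y')(h) = Add(0, -1) = -1)
A = Rational(-69, 4) (A = Mul(Rational(-1, 8), Add(50, Mul(-88, -1))) = Mul(Rational(-1, 8), Add(50, 88)) = Mul(Rational(-1, 8), 138) = Rational(-69, 4) ≈ -17.250)
Add(Add(-24579, Function('R')(164, 170)), A) = Add(Add(-24579, 164), Rational(-69, 4)) = Add(-24415, Rational(-69, 4)) = Rational(-97729, 4)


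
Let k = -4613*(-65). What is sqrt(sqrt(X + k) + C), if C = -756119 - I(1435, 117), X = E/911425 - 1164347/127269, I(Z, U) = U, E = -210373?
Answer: sqrt(-45223270503780240824553900 + 7733076555*sqrt(17930311928221062926520281))/7733076555 ≈ 869.3*I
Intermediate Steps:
k = 299845
X = -1087988925812/115996148325 (X = -210373/911425 - 1164347/127269 = -1087988925812/115996148325 ≈ -9.3795)
C = -756236 (C = -756119 - 1*117 = -756119 - 117 = -756236)
sqrt(sqrt(X + k) + C) = sqrt(sqrt(-1087988925812/115996148325 + 299845) - 756236) = sqrt(sqrt(34779777105583813/115996148325) - 756236) = sqrt(sqrt(17930311928221062926520281)/7733076555 - 756236) = sqrt(-756236 + sqrt(17930311928221062926520281)/7733076555)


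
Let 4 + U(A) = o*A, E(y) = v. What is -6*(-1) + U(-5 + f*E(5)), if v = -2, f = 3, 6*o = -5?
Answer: 67/6 ≈ 11.167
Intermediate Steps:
o = -⅚ (o = (⅙)*(-5) = -⅚ ≈ -0.83333)
E(y) = -2
U(A) = -4 - 5*A/6
-6*(-1) + U(-5 + f*E(5)) = -6*(-1) + (-4 - 5*(-5 + 3*(-2))/6) = 6 + (-4 - 5*(-5 - 6)/6) = 6 + (-4 - ⅚*(-11)) = 6 + (-4 + 55/6) = 6 + 31/6 = 67/6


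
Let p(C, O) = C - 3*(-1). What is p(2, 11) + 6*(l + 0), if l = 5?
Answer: 35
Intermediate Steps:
p(C, O) = 3 + C (p(C, O) = C + 3 = 3 + C)
p(2, 11) + 6*(l + 0) = (3 + 2) + 6*(5 + 0) = 5 + 6*5 = 5 + 30 = 35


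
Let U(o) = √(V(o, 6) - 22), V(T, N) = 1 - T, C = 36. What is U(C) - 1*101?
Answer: -101 + I*√57 ≈ -101.0 + 7.5498*I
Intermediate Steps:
U(o) = √(-21 - o) (U(o) = √((1 - o) - 22) = √(-21 - o))
U(C) - 1*101 = √(-21 - 1*36) - 1*101 = √(-21 - 36) - 101 = √(-57) - 101 = I*√57 - 101 = -101 + I*√57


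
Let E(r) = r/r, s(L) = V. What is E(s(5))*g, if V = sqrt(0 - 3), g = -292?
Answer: -292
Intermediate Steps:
V = I*sqrt(3) (V = sqrt(-3) = I*sqrt(3) ≈ 1.732*I)
s(L) = I*sqrt(3)
E(r) = 1
E(s(5))*g = 1*(-292) = -292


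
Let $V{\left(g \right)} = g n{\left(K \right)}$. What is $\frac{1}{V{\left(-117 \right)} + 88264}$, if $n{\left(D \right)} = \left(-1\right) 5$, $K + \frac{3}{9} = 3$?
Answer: $\frac{1}{88849} \approx 1.1255 \cdot 10^{-5}$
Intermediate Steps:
$K = \frac{8}{3}$ ($K = - \frac{1}{3} + 3 = \frac{8}{3} \approx 2.6667$)
$n{\left(D \right)} = -5$
$V{\left(g \right)} = - 5 g$ ($V{\left(g \right)} = g \left(-5\right) = - 5 g$)
$\frac{1}{V{\left(-117 \right)} + 88264} = \frac{1}{\left(-5\right) \left(-117\right) + 88264} = \frac{1}{585 + 88264} = \frac{1}{88849}$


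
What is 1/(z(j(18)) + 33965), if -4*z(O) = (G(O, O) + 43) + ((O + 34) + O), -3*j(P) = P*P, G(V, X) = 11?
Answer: 1/33997 ≈ 2.9414e-5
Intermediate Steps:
j(P) = -P**2/3 (j(P) = -P*P/3 = -P**2/3)
z(O) = -22 - O/2 (z(O) = -((11 + 43) + ((O + 34) + O))/4 = -(54 + ((34 + O) + O))/4 = -(54 + (34 + 2*O))/4 = -(88 + 2*O)/4 = -22 - O/2)
1/(z(j(18)) + 33965) = 1/((-22 - (-1)*18**2/6) + 33965) = 1/((-22 - (-1)*324/6) + 33965) = 1/((-22 - 1/2*(-108)) + 33965) = 1/((-22 + 54) + 33965) = 1/(32 + 33965) = 1/33997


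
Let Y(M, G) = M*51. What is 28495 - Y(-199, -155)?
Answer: 38644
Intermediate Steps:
Y(M, G) = 51*M
28495 - Y(-199, -155) = 28495 - 51*(-199) = 28495 - 1*(-10149) = 28495 + 10149 = 38644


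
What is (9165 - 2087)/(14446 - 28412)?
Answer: -3539/6983 ≈ -0.50680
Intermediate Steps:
(9165 - 2087)/(14446 - 28412) = 7078/(-13966) = 7078*(-1/13966) = -3539/6983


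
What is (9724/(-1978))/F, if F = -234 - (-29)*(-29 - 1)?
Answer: 2431/545928 ≈ 0.0044530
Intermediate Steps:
F = -1104 (F = -234 - (-29)*(-30) = -234 - 1*870 = -234 - 870 = -1104)
(9724/(-1978))/F = (9724/(-1978))/(-1104) = (9724*(-1/1978))*(-1/1104) = -4862/989*(-1/1104) = 2431/545928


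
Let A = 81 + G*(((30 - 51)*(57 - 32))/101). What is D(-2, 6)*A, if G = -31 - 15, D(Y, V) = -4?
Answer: -129324/101 ≈ -1280.4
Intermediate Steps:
G = -46
A = 32331/101 (A = 81 - 46*(30 - 51)*(57 - 32)/101 = 81 - 46*(-21*25)/101 = 81 - (-24150)/101 = 81 - 46*(-525/101) = 81 + 24150/101 = 32331/101 ≈ 320.11)
D(-2, 6)*A = -4*32331/101 = -129324/101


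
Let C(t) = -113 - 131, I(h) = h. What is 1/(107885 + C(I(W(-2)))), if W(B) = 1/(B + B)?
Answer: 1/107641 ≈ 9.2901e-6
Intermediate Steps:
W(B) = 1/(2*B)
C(t) = -244
1/(107885 + C(I(W(-2)))) = 1/(107885 - 244) = 1/107641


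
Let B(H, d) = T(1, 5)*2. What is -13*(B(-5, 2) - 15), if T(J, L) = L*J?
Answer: 65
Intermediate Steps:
T(J, L) = J*L
B(H, d) = 10 (B(H, d) = (1*5)*2 = 5*2 = 10)
-13*(B(-5, 2) - 15) = -13*(10 - 15) = -13*(-5) = 65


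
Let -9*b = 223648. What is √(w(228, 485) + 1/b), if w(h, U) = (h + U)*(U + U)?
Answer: √2162077807542038/55912 ≈ 831.63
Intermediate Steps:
b = -223648/9 (b = -⅑*223648 = -223648/9 ≈ -24850.)
w(h, U) = 2*U*(U + h) (w(h, U) = (U + h)*(2*U) = 2*U*(U + h))
√(w(228, 485) + 1/b) = √(2*485*(485 + 228) + 1/(-223648/9)) = √(2*485*713 - 9/223648) = √(691610 - 9/223648) = √(154677193271/223648) = √2162077807542038/55912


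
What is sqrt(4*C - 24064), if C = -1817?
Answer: 2*I*sqrt(7833) ≈ 177.01*I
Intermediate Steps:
sqrt(4*C - 24064) = sqrt(4*(-1817) - 24064) = sqrt(-7268 - 24064) = sqrt(-31332) = 2*I*sqrt(7833)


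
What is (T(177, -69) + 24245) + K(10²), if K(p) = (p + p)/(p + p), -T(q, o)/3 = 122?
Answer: 23880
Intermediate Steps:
T(q, o) = -366 (T(q, o) = -3*122 = -366)
K(p) = 1 (K(p) = (2*p)/((2*p)) = (2*p)*(1/(2*p)) = 1)
(T(177, -69) + 24245) + K(10²) = (-366 + 24245) + 1 = 23879 + 1 = 23880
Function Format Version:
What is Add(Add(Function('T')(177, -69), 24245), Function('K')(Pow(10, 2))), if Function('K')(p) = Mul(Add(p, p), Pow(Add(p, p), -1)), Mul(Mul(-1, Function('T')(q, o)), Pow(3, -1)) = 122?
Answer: 23880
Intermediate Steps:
Function('T')(q, o) = -366 (Function('T')(q, o) = Mul(-3, 122) = -366)
Function('K')(p) = 1 (Function('K')(p) = Mul(Mul(2, p), Pow(Mul(2, p), -1)) = Mul(Mul(2, p), Mul(Rational(1, 2), Pow(p, -1))) = 1)
Add(Add(Function('T')(177, -69), 24245), Function('K')(Pow(10, 2))) = Add(Add(-366, 24245), 1) = Add(23879, 1) = 23880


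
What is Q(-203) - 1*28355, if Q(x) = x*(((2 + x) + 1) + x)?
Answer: 53454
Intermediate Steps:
Q(x) = x*(3 + 2*x) (Q(x) = x*((3 + x) + x) = x*(3 + 2*x))
Q(-203) - 1*28355 = -203*(3 + 2*(-203)) - 1*28355 = -203*(3 - 406) - 28355 = -203*(-403) - 28355 = 81809 - 28355 = 53454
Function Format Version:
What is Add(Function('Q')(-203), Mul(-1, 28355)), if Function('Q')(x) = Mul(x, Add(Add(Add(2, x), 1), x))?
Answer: 53454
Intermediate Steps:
Function('Q')(x) = Mul(x, Add(3, Mul(2, x))) (Function('Q')(x) = Mul(x, Add(Add(3, x), x)) = Mul(x, Add(3, Mul(2, x))))
Add(Function('Q')(-203), Mul(-1, 28355)) = Add(Mul(-203, Add(3, Mul(2, -203))), Mul(-1, 28355)) = Add(Mul(-203, Add(3, -406)), -28355) = Add(Mul(-203, -403), -28355) = Add(81809, -28355) = 53454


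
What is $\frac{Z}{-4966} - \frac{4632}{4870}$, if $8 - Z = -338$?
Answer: $- \frac{6171883}{6046105} \approx -1.0208$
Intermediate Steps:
$Z = 346$ ($Z = 8 - -338 = 8 + 338 = 346$)
$\frac{Z}{-4966} - \frac{4632}{4870} = \frac{346}{-4966} - \frac{4632}{4870} = 346 \left(- \frac{1}{4966}\right) - \frac{2316}{2435} = - \frac{173}{2483} - \frac{2316}{2435} = - \frac{6171883}{6046105}$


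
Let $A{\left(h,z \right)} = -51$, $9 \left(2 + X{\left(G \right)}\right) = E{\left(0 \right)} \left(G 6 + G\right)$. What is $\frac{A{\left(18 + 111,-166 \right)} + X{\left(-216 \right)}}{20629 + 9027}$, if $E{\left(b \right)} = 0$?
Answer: $- \frac{53}{29656} \approx -0.0017872$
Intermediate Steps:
$X{\left(G \right)} = -2$ ($X{\left(G \right)} = -2 + \frac{0 \left(G 6 + G\right)}{9} = -2 + \frac{0 \left(6 G + G\right)}{9} = -2 + \frac{0 \cdot 7 G}{9} = -2 + \frac{1}{9} \cdot 0 = -2 + 0 = -2$)
$\frac{A{\left(18 + 111,-166 \right)} + X{\left(-216 \right)}}{20629 + 9027} = \frac{-51 - 2}{20629 + 9027} = - \frac{53}{29656}$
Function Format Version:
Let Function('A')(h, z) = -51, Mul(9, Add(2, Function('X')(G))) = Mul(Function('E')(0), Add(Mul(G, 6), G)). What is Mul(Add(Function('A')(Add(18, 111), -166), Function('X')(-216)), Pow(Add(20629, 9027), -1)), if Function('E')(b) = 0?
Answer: Rational(-53, 29656) ≈ -0.0017872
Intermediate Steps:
Function('X')(G) = -2 (Function('X')(G) = Add(-2, Mul(Rational(1, 9), Mul(0, Add(Mul(G, 6), G)))) = Add(-2, Mul(Rational(1, 9), Mul(0, Add(Mul(6, G), G)))) = Add(-2, Mul(Rational(1, 9), Mul(0, Mul(7, G)))) = Add(-2, Mul(Rational(1, 9), 0)) = Add(-2, 0) = -2)
Mul(Add(Function('A')(Add(18, 111), -166), Function('X')(-216)), Pow(Add(20629, 9027), -1)) = Mul(Add(-51, -2), Pow(Add(20629, 9027), -1)) = Mul(-53, Pow(29656, -1)) = Mul(-53, Rational(1, 29656)) = Rational(-53, 29656)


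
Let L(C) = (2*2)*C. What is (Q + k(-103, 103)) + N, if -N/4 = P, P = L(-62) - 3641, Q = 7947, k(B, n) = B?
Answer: 23400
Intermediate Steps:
L(C) = 4*C
P = -3889 (P = 4*(-62) - 3641 = -248 - 3641 = -3889)
N = 15556 (N = -4*(-3889) = 15556)
(Q + k(-103, 103)) + N = (7947 - 103) + 15556 = 7844 + 15556 = 23400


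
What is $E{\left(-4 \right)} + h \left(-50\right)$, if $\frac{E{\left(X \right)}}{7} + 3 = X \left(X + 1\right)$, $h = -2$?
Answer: $163$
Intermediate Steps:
$E{\left(X \right)} = -21 + 7 X \left(1 + X\right)$ ($E{\left(X \right)} = -21 + 7 X \left(X + 1\right) = -21 + 7 X \left(1 + X\right)$)
$E{\left(-4 \right)} + h \left(-50\right) = \left(-21 + 7 \left(-4\right) + 7 \left(-4\right)^{2}\right) - -100 = \left(-21 - 28 + 7 \cdot 16\right) + 100 = \left(-21 - 28 + 112\right) + 100 = 63 + 100 = 163$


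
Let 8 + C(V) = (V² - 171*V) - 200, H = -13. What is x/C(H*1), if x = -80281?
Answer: -80281/2184 ≈ -36.759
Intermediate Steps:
C(V) = -208 + V² - 171*V (C(V) = -8 + ((V² - 171*V) - 200) = -8 + (-200 + V² - 171*V) = -208 + V² - 171*V)
x/C(H*1) = -80281/(-208 + (-13*1)² - (-2223)) = -80281/(-208 + (-13)² - 171*(-13)) = -80281/(-208 + 169 + 2223) = -80281/2184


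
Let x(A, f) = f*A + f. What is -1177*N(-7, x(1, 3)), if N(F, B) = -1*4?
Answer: 4708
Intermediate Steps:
x(A, f) = f + A*f (x(A, f) = A*f + f = f + A*f)
N(F, B) = -4
-1177*N(-7, x(1, 3)) = -1177*(-4) = 4708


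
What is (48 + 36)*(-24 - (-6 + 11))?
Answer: -2436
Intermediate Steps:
(48 + 36)*(-24 - (-6 + 11)) = 84*(-24 - 1*5) = 84*(-24 - 5) = 84*(-29) = -2436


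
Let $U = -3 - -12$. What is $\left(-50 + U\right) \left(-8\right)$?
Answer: $328$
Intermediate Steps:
$U = 9$ ($U = -3 + 12 = 9$)
$\left(-50 + U\right) \left(-8\right) = \left(-50 + 9\right) \left(-8\right) = \left(-41\right) \left(-8\right) = 328$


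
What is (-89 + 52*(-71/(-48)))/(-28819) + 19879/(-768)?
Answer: -190961207/7377664 ≈ -25.884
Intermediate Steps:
(-89 + 52*(-71/(-48)))/(-28819) + 19879/(-768) = (-89 + 52*(-71*(-1/48)))*(-1/28819) + 19879*(-1/768) = (-89 + 52*(71/48))*(-1/28819) - 19879/768 = (-89 + 923/12)*(-1/28819) - 19879/768 = -145/12*(-1/28819) - 19879/768 = 145/345828 - 19879/768 = -190961207/7377664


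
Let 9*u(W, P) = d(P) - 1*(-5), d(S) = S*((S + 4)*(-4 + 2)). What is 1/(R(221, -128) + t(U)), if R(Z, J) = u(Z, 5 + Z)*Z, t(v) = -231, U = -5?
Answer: -9/22976134 ≈ -3.9171e-7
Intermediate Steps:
d(S) = S*(-8 - 2*S) (d(S) = S*((4 + S)*(-2)) = S*(-8 - 2*S))
u(W, P) = 5/9 - 2*P*(4 + P)/9 (u(W, P) = (-2*P*(4 + P) - 1*(-5))/9 = (-2*P*(4 + P) + 5)/9 = (5 - 2*P*(4 + P))/9 = 5/9 - 2*P*(4 + P)/9)
R(Z, J) = Z*(5/9 - 2*(5 + Z)*(9 + Z)/9) (R(Z, J) = (5/9 - 2*(5 + Z)*(4 + (5 + Z))/9)*Z = (5/9 - 2*(5 + Z)*(9 + Z)/9)*Z = Z*(5/9 - 2*(5 + Z)*(9 + Z)/9))
1/(R(221, -128) + t(U)) = 1/(-⅑*221*(-5 + 2*(5 + 221)*(9 + 221)) - 231) = 1/(-⅑*221*(-5 + 2*226*230) - 231) = 1/(-⅑*221*(-5 + 103960) - 231) = 1/(-⅑*221*103955 - 231) = 1/(-22974055/9 - 231) = 1/(-22976134/9) = -9/22976134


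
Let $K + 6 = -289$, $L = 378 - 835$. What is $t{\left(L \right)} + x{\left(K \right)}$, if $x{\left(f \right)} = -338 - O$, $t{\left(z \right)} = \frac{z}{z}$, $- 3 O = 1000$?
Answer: $- \frac{11}{3} \approx -3.6667$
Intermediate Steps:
$L = -457$
$K = -295$ ($K = -6 - 289 = -295$)
$O = - \frac{1000}{3}$ ($O = \left(- \frac{1}{3}\right) 1000 = - \frac{1000}{3} \approx -333.33$)
$t{\left(z \right)} = 1$
$x{\left(f \right)} = - \frac{14}{3}$ ($x{\left(f \right)} = -338 - - \frac{1000}{3} = -338 + \frac{1000}{3} = - \frac{14}{3}$)
$t{\left(L \right)} + x{\left(K \right)} = 1 - \frac{14}{3} = - \frac{11}{3}$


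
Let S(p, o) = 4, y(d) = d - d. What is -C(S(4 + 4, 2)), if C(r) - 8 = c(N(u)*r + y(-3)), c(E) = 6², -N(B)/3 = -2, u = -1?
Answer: -44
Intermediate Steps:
y(d) = 0
N(B) = 6 (N(B) = -3*(-2) = 6)
c(E) = 36
C(r) = 44 (C(r) = 8 + 36 = 44)
-C(S(4 + 4, 2)) = -1*44 = -44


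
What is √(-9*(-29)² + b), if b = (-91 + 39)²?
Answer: I*√4865 ≈ 69.75*I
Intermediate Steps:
b = 2704 (b = (-52)² = 2704)
√(-9*(-29)² + b) = √(-9*(-29)² + 2704) = √(-9*841 + 2704) = √(-7569 + 2704) = √(-4865) = I*√4865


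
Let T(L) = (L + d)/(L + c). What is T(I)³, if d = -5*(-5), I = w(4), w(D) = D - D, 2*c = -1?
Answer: -125000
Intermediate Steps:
c = -½ (c = (½)*(-1) = -½ ≈ -0.50000)
w(D) = 0
I = 0
d = 25
T(L) = (25 + L)/(-½ + L) (T(L) = (L + 25)/(L - ½) = (25 + L)/(-½ + L))
T(I)³ = (2*(25 + 0)/(-1 + 2*0))³ = (2*25/(-1 + 0))³ = (2*25/(-1))³ = (2*(-1)*25)³ = (-50)³ = -125000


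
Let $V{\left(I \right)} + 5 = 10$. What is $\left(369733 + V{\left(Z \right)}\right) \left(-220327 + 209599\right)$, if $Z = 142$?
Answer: $-3966549264$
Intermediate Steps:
$V{\left(I \right)} = 5$ ($V{\left(I \right)} = -5 + 10 = 5$)
$\left(369733 + V{\left(Z \right)}\right) \left(-220327 + 209599\right) = \left(369733 + 5\right) \left(-220327 + 209599\right) = 369738 \left(-10728\right) = -3966549264$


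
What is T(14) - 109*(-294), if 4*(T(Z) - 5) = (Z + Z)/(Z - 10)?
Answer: 128211/4 ≈ 32053.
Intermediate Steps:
T(Z) = 5 + Z/(2*(-10 + Z)) (T(Z) = 5 + ((Z + Z)/(Z - 10))/4 = 5 + ((2*Z)/(-10 + Z))/4 = 5 + (2*Z/(-10 + Z))/4 = 5 + Z/(2*(-10 + Z)))
T(14) - 109*(-294) = (-100 + 11*14)/(2*(-10 + 14)) - 109*(-294) = (½)*(-100 + 154)/4 + 32046 = (½)*(¼)*54 + 32046 = 27/4 + 32046 = 128211/4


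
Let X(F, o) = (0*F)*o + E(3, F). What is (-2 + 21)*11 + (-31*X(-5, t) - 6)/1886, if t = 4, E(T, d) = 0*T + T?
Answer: 394075/1886 ≈ 208.95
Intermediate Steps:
E(T, d) = T (E(T, d) = 0 + T = T)
X(F, o) = 3 (X(F, o) = (0*F)*o + 3 = 0*o + 3 = 0 + 3 = 3)
(-2 + 21)*11 + (-31*X(-5, t) - 6)/1886 = (-2 + 21)*11 + (-31*3 - 6)/1886 = 19*11 + (-93 - 6)*(1/1886) = 209 - 99*1/1886 = 209 - 99/1886 = 394075/1886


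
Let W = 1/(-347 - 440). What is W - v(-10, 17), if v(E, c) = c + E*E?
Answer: -92080/787 ≈ -117.00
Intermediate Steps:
v(E, c) = c + E²
W = -1/787 (W = 1/(-787) = -1/787 ≈ -0.0012706)
W - v(-10, 17) = -1/787 - (17 + (-10)²) = -1/787 - (17 + 100) = -1/787 - 1*117 = -1/787 - 117 = -92080/787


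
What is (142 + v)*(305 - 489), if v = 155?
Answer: -54648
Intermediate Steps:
(142 + v)*(305 - 489) = (142 + 155)*(305 - 489) = 297*(-184) = -54648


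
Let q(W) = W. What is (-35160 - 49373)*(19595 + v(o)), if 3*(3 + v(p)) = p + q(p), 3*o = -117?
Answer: -1653972678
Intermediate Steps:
o = -39 (o = (⅓)*(-117) = -39)
v(p) = -3 + 2*p/3 (v(p) = -3 + (p + p)/3 = -3 + (2*p)/3 = -3 + 2*p/3)
(-35160 - 49373)*(19595 + v(o)) = (-35160 - 49373)*(19595 + (-3 + (⅔)*(-39))) = -84533*(19595 + (-3 - 26)) = -84533*(19595 - 29) = -84533*19566 = -1653972678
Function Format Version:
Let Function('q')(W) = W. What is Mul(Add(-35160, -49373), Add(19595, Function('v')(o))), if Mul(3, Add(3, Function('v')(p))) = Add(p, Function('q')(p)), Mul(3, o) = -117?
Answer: -1653972678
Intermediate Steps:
o = -39 (o = Mul(Rational(1, 3), -117) = -39)
Function('v')(p) = Add(-3, Mul(Rational(2, 3), p)) (Function('v')(p) = Add(-3, Mul(Rational(1, 3), Add(p, p))) = Add(-3, Mul(Rational(1, 3), Mul(2, p))) = Add(-3, Mul(Rational(2, 3), p)))
Mul(Add(-35160, -49373), Add(19595, Function('v')(o))) = Mul(Add(-35160, -49373), Add(19595, Add(-3, Mul(Rational(2, 3), -39)))) = Mul(-84533, Add(19595, Add(-3, -26))) = Mul(-84533, Add(19595, -29)) = Mul(-84533, 19566) = -1653972678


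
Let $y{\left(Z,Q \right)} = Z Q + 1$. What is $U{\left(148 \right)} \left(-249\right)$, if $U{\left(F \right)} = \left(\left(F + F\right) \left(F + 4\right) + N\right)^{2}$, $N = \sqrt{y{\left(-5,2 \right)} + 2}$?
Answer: $-504045734193 - 22406016 i \sqrt{7} \approx -5.0405 \cdot 10^{11} - 5.9281 \cdot 10^{7} i$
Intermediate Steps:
$y{\left(Z,Q \right)} = 1 + Q Z$ ($y{\left(Z,Q \right)} = Q Z + 1 = 1 + Q Z$)
$N = i \sqrt{7}$ ($N = \sqrt{\left(1 + 2 \left(-5\right)\right) + 2} = \sqrt{\left(1 - 10\right) + 2} = \sqrt{-9 + 2} = \sqrt{-7} = i \sqrt{7} \approx 2.6458 i$)
$U{\left(F \right)} = \left(i \sqrt{7} + 2 F \left(4 + F\right)\right)^{2}$ ($U{\left(F \right)} = \left(\left(F + F\right) \left(F + 4\right) + i \sqrt{7}\right)^{2} = \left(2 F \left(4 + F\right) + i \sqrt{7}\right)^{2} = \left(i \sqrt{7} + 2 F \left(4 + F\right)\right)^{2}$)
$U{\left(148 \right)} \left(-249\right) = \left(2 \cdot 148^{2} + 8 \cdot 148 + i \sqrt{7}\right)^{2} \left(-249\right) = \left(2 \cdot 21904 + 1184 + i \sqrt{7}\right)^{2} \left(-249\right) = \left(43808 + 1184 + i \sqrt{7}\right)^{2} \left(-249\right) = \left(44992 + i \sqrt{7}\right)^{2} \left(-249\right) = - 249 \left(44992 + i \sqrt{7}\right)^{2}$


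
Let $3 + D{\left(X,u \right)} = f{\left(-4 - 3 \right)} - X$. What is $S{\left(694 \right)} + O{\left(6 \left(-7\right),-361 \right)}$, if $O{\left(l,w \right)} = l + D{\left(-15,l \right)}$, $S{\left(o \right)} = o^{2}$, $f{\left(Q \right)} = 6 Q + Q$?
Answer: $481557$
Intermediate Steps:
$f{\left(Q \right)} = 7 Q$
$D{\left(X,u \right)} = -52 - X$ ($D{\left(X,u \right)} = -3 - \left(X - 7 \left(-4 - 3\right)\right) = -3 - \left(49 + X\right) = -52 - X$)
$O{\left(l,w \right)} = -37 + l$ ($O{\left(l,w \right)} = l - 37 = -37 + l$)
$S{\left(694 \right)} + O{\left(6 \left(-7\right),-361 \right)} = 694^{2} + \left(-37 + 6 \left(-7\right)\right) = 481636 - 79 = 481557$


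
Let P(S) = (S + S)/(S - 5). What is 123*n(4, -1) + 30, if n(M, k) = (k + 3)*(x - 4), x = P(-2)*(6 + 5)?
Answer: 4146/7 ≈ 592.29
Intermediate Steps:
P(S) = 2*S/(-5 + S) (P(S) = (2*S)/(-5 + S) = 2*S/(-5 + S))
x = 44/7 (x = (2*(-2)/(-5 - 2))*(6 + 5) = (2*(-2)/(-7))*11 = (2*(-2)*(-⅐))*11 = (4/7)*11 = 44/7 ≈ 6.2857)
n(M, k) = 48/7 + 16*k/7 (n(M, k) = (k + 3)*(44/7 - 4) = (3 + k)*(16/7) = 48/7 + 16*k/7)
123*n(4, -1) + 30 = 123*(48/7 + (16/7)*(-1)) + 30 = 123*(48/7 - 16/7) + 30 = 123*(32/7) + 30 = 3936/7 + 30 = 4146/7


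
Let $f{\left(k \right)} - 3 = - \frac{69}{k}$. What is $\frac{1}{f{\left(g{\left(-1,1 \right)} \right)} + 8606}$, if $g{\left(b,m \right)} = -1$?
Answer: $\frac{1}{8678} \approx 0.00011523$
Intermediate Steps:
$f{\left(k \right)} = 3 - \frac{69}{k}$
$\frac{1}{f{\left(g{\left(-1,1 \right)} \right)} + 8606} = \frac{1}{\left(3 - \frac{69}{-1}\right) + 8606} = \frac{1}{\left(3 - -69\right) + 8606} = \frac{1}{\left(3 + 69\right) + 8606} = \frac{1}{72 + 8606} = \frac{1}{8678}$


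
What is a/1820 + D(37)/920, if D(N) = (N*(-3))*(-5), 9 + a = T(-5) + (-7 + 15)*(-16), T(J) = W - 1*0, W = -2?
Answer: 44111/83720 ≈ 0.52689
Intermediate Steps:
T(J) = -2 (T(J) = -2 - 1*0 = -2 + 0 = -2)
a = -139 (a = -9 + (-2 + (-7 + 15)*(-16)) = -9 + (-2 + 8*(-16)) = -9 + (-2 - 128) = -9 - 130 = -139)
D(N) = 15*N (D(N) = -3*N*(-5) = 15*N)
a/1820 + D(37)/920 = -139/1820 + (15*37)/920 = -139*1/1820 + 555*(1/920) = -139/1820 + 111/184 = 44111/83720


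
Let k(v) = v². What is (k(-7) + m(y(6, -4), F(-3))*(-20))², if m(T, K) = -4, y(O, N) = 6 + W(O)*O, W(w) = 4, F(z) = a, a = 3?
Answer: 16641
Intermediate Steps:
F(z) = 3
y(O, N) = 6 + 4*O
(k(-7) + m(y(6, -4), F(-3))*(-20))² = ((-7)² - 4*(-20))² = (49 + 80)² = 129² = 16641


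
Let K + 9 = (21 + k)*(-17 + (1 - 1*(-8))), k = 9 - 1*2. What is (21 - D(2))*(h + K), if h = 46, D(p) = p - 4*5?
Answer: -7293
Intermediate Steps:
D(p) = -20 + p (D(p) = p - 20 = -20 + p)
k = 7 (k = 9 - 2 = 7)
K = -233 (K = -9 + (21 + 7)*(-17 + (1 - 1*(-8))) = -9 + 28*(-17 + (1 + 8)) = -9 + 28*(-17 + 9) = -9 + 28*(-8) = -9 - 224 = -233)
(21 - D(2))*(h + K) = (21 - (-20 + 2))*(46 - 233) = (21 - 1*(-18))*(-187) = (21 + 18)*(-187) = 39*(-187) = -7293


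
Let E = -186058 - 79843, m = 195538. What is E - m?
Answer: -461439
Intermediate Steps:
E = -265901
E - m = -265901 - 1*195538 = -265901 - 195538 = -461439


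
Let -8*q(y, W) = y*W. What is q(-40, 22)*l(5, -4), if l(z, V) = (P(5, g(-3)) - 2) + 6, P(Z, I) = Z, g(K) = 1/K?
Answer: 990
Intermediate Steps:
l(z, V) = 9 (l(z, V) = (5 - 2) + 6 = 3 + 6 = 9)
q(y, W) = -W*y/8 (q(y, W) = -y*W/8 = -W*y/8)
q(-40, 22)*l(5, -4) = -1/8*22*(-40)*9 = 110*9 = 990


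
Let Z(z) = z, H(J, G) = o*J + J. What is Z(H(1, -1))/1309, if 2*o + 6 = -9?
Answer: -13/2618 ≈ -0.0049656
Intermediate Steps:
o = -15/2 (o = -3 + (1/2)*(-9) = -3 - 9/2 = -15/2 ≈ -7.5000)
H(J, G) = -13*J/2 (H(J, G) = -15*J/2 + J = -13*J/2)
Z(H(1, -1))/1309 = -13/2*1/1309 = -13/2618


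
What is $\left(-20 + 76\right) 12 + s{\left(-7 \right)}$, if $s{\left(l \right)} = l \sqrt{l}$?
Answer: $672 - 7 i \sqrt{7} \approx 672.0 - 18.52 i$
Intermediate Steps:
$s{\left(l \right)} = l^{\frac{3}{2}}$
$\left(-20 + 76\right) 12 + s{\left(-7 \right)} = \left(-20 + 76\right) 12 + \left(-7\right)^{\frac{3}{2}} = 56 \cdot 12 - 7 i \sqrt{7} = 672 - 7 i \sqrt{7}$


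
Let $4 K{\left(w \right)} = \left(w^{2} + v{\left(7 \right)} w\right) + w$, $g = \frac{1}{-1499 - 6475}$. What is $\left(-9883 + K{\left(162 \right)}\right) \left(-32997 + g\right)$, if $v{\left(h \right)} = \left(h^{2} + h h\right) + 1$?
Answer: $- \frac{95774980756}{3987} \approx -2.4022 \cdot 10^{7}$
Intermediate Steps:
$g = - \frac{1}{7974}$ ($g = \frac{1}{-7974} = - \frac{1}{7974} \approx -0.00012541$)
$v{\left(h \right)} = 1 + 2 h^{2}$ ($v{\left(h \right)} = \left(h^{2} + h^{2}\right) + 1 = 2 h^{2} + 1 = 1 + 2 h^{2}$)
$K{\left(w \right)} = 25 w + \frac{w^{2}}{4}$ ($K{\left(w \right)} = \frac{\left(w^{2} + \left(1 + 2 \cdot 7^{2}\right) w\right) + w}{4} = \frac{\left(w^{2} + \left(1 + 2 \cdot 49\right) w\right) + w}{4} = \frac{\left(w^{2} + \left(1 + 98\right) w\right) + w}{4} = \frac{\left(w^{2} + 99 w\right) + w}{4} = \frac{w^{2} + 100 w}{4} = 25 w + \frac{w^{2}}{4}$)
$\left(-9883 + K{\left(162 \right)}\right) \left(-32997 + g\right) = \left(-9883 + \frac{1}{4} \cdot 162 \left(100 + 162\right)\right) \left(-32997 - \frac{1}{7974}\right) = \left(-9883 + \frac{1}{4} \cdot 162 \cdot 262\right) \left(- \frac{263118079}{7974}\right) = \left(-9883 + 10611\right) \left(- \frac{263118079}{7974}\right) = 728 \left(- \frac{263118079}{7974}\right) = - \frac{95774980756}{3987}$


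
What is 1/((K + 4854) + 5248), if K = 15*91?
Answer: 1/11467 ≈ 8.7207e-5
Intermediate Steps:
K = 1365
1/((K + 4854) + 5248) = 1/((1365 + 4854) + 5248) = 1/(6219 + 5248) = 1/11467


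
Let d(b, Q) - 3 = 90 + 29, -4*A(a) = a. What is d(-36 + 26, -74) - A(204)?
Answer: 173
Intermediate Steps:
A(a) = -a/4
d(b, Q) = 122 (d(b, Q) = 3 + (90 + 29) = 3 + 119 = 122)
d(-36 + 26, -74) - A(204) = 122 - (-1)*204/4 = 122 - 1*(-51) = 122 + 51 = 173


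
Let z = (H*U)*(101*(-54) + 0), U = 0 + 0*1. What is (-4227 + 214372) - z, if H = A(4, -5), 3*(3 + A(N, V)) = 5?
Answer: 210145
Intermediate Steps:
A(N, V) = -4/3 (A(N, V) = -3 + (⅓)*5 = -3 + 5/3 = -4/3)
U = 0 (U = 0 + 0 = 0)
H = -4/3 ≈ -1.3333
z = 0 (z = (-4/3*0)*(101*(-54) + 0) = 0*(-5454 + 0) = 0*(-5454) = 0)
(-4227 + 214372) - z = (-4227 + 214372) - 1*0 = 210145 + 0 = 210145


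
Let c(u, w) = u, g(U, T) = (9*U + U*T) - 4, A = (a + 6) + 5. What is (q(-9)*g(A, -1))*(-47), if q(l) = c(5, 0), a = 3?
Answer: -25380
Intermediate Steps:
A = 14 (A = (3 + 6) + 5 = 9 + 5 = 14)
g(U, T) = -4 + 9*U + T*U (g(U, T) = (9*U + T*U) - 4 = -4 + 9*U + T*U)
q(l) = 5
(q(-9)*g(A, -1))*(-47) = (5*(-4 + 9*14 - 1*14))*(-47) = (5*(-4 + 126 - 14))*(-47) = (5*108)*(-47) = 540*(-47) = -25380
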